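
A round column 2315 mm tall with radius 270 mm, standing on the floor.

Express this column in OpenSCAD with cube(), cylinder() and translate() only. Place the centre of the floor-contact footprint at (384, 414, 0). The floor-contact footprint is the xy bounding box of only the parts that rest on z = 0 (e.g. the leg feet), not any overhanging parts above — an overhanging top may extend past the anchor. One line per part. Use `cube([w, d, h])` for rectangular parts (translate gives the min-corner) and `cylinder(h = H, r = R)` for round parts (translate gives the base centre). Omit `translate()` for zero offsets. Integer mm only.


translate([384, 414, 0]) cylinder(h = 2315, r = 270);


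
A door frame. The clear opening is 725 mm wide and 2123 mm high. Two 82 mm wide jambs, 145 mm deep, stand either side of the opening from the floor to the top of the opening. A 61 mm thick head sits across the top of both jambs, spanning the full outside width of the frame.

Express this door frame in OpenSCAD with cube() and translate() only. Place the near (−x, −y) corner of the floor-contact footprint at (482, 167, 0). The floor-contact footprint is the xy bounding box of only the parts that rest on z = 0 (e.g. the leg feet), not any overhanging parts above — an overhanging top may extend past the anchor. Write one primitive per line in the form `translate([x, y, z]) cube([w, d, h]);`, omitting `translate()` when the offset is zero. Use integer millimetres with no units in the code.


translate([482, 167, 0]) cube([82, 145, 2123]);
translate([1289, 167, 0]) cube([82, 145, 2123]);
translate([482, 167, 2123]) cube([889, 145, 61]);


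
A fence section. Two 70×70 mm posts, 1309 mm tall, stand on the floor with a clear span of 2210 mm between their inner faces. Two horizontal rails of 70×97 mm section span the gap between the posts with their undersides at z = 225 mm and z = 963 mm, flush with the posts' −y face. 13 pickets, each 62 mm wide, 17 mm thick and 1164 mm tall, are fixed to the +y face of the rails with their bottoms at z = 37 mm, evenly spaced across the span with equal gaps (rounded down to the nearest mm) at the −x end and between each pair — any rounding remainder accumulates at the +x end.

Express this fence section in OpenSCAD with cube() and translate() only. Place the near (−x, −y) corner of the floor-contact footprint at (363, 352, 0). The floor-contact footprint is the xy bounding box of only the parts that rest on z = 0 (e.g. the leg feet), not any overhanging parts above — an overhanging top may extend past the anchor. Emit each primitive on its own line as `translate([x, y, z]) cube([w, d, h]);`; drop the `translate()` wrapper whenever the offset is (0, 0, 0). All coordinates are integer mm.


translate([363, 352, 0]) cube([70, 70, 1309]);
translate([2643, 352, 0]) cube([70, 70, 1309]);
translate([433, 352, 225]) cube([2210, 70, 97]);
translate([433, 352, 963]) cube([2210, 70, 97]);
translate([533, 422, 37]) cube([62, 17, 1164]);
translate([695, 422, 37]) cube([62, 17, 1164]);
translate([857, 422, 37]) cube([62, 17, 1164]);
translate([1019, 422, 37]) cube([62, 17, 1164]);
translate([1181, 422, 37]) cube([62, 17, 1164]);
translate([1343, 422, 37]) cube([62, 17, 1164]);
translate([1505, 422, 37]) cube([62, 17, 1164]);
translate([1667, 422, 37]) cube([62, 17, 1164]);
translate([1829, 422, 37]) cube([62, 17, 1164]);
translate([1991, 422, 37]) cube([62, 17, 1164]);
translate([2153, 422, 37]) cube([62, 17, 1164]);
translate([2315, 422, 37]) cube([62, 17, 1164]);
translate([2477, 422, 37]) cube([62, 17, 1164]);


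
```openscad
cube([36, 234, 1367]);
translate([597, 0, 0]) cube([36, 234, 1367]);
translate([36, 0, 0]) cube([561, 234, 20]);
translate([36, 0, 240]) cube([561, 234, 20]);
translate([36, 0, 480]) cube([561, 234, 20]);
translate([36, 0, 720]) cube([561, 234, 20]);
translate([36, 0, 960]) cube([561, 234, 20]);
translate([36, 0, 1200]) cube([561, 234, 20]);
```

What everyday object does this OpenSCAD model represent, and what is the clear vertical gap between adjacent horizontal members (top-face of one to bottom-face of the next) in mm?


A bookshelf. The clear shelf gap is 220 mm.

Two tall side panels with 6 horizontal boards between them — a bookshelf. The first two shelf undersides are at z = 0 and z = 240; with shelf thickness 20, the clear gap is 240 − 0 − 20 = 220 mm.


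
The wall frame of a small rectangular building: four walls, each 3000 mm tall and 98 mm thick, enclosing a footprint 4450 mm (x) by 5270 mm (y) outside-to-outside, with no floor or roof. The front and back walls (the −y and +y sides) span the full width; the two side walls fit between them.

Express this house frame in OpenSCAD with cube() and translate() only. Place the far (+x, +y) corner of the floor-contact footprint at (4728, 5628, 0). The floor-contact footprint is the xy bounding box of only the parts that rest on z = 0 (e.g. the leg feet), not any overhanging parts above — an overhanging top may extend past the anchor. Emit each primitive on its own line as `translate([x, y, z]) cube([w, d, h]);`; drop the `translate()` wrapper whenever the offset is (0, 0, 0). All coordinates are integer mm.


translate([278, 358, 0]) cube([4450, 98, 3000]);
translate([278, 5530, 0]) cube([4450, 98, 3000]);
translate([278, 456, 0]) cube([98, 5074, 3000]);
translate([4630, 456, 0]) cube([98, 5074, 3000]);


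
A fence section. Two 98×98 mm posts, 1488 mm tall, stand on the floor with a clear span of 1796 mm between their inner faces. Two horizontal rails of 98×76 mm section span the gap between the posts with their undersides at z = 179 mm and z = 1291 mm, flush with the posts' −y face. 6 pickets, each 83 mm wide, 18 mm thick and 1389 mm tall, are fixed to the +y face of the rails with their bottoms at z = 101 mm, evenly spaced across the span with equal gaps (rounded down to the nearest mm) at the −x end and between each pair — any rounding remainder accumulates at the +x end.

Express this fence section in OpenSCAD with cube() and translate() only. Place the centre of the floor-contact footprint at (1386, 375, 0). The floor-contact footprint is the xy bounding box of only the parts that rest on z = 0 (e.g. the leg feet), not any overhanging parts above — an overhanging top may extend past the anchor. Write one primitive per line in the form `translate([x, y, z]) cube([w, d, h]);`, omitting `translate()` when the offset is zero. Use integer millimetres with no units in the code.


translate([390, 326, 0]) cube([98, 98, 1488]);
translate([2284, 326, 0]) cube([98, 98, 1488]);
translate([488, 326, 179]) cube([1796, 98, 76]);
translate([488, 326, 1291]) cube([1796, 98, 76]);
translate([673, 424, 101]) cube([83, 18, 1389]);
translate([941, 424, 101]) cube([83, 18, 1389]);
translate([1209, 424, 101]) cube([83, 18, 1389]);
translate([1477, 424, 101]) cube([83, 18, 1389]);
translate([1745, 424, 101]) cube([83, 18, 1389]);
translate([2013, 424, 101]) cube([83, 18, 1389]);


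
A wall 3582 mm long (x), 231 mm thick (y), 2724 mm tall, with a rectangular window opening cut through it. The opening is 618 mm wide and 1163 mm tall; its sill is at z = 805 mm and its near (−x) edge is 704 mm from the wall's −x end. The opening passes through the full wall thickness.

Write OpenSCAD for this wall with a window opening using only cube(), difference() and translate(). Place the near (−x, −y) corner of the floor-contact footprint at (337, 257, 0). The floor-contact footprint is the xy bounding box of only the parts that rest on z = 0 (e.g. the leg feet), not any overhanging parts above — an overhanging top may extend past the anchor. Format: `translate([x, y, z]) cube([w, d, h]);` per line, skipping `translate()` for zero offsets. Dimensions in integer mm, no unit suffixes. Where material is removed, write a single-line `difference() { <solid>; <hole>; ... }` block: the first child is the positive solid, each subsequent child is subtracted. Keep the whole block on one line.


difference() { translate([337, 257, 0]) cube([3582, 231, 2724]); translate([1041, 257, 805]) cube([618, 231, 1163]); }


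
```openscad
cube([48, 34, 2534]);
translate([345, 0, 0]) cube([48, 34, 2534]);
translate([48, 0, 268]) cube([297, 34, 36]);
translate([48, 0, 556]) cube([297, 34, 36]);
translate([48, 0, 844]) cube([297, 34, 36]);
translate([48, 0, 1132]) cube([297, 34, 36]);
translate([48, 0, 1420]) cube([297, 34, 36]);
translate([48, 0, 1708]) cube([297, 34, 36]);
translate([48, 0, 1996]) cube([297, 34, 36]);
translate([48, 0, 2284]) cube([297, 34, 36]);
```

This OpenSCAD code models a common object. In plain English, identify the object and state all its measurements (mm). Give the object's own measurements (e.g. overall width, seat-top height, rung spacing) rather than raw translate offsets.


A straight ladder. Two 48×34 mm vertical rails, 2534 mm tall, stand 393 mm apart (outside-to-outside) with their front faces coplanar on the −y side. 8 rungs, each 34 mm deep and 36 mm tall, span between the inner faces of the rails, front faces flush with the rails. The lowest rung's underside is at z = 268 mm and rungs are spaced 288 mm apart (underside to underside).


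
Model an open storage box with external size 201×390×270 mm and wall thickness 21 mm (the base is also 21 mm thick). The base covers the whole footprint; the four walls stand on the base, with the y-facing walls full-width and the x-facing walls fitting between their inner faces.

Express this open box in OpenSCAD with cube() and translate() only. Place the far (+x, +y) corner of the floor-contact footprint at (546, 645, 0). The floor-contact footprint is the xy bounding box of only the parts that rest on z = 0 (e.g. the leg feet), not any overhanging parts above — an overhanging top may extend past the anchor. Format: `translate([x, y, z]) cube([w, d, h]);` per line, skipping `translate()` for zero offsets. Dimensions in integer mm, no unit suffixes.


translate([345, 255, 0]) cube([201, 390, 21]);
translate([345, 255, 21]) cube([201, 21, 249]);
translate([345, 624, 21]) cube([201, 21, 249]);
translate([345, 276, 21]) cube([21, 348, 249]);
translate([525, 276, 21]) cube([21, 348, 249]);


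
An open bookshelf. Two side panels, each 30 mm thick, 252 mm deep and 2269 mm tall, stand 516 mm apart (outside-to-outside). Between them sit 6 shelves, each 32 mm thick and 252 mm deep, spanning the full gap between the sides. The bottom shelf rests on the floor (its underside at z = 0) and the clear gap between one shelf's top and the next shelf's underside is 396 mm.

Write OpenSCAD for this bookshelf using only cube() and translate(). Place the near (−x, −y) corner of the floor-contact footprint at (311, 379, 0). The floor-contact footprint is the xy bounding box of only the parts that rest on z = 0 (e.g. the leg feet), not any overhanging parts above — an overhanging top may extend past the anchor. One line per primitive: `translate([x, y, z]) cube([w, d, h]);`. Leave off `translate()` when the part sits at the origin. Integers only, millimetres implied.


translate([311, 379, 0]) cube([30, 252, 2269]);
translate([797, 379, 0]) cube([30, 252, 2269]);
translate([341, 379, 0]) cube([456, 252, 32]);
translate([341, 379, 428]) cube([456, 252, 32]);
translate([341, 379, 856]) cube([456, 252, 32]);
translate([341, 379, 1284]) cube([456, 252, 32]);
translate([341, 379, 1712]) cube([456, 252, 32]);
translate([341, 379, 2140]) cube([456, 252, 32]);


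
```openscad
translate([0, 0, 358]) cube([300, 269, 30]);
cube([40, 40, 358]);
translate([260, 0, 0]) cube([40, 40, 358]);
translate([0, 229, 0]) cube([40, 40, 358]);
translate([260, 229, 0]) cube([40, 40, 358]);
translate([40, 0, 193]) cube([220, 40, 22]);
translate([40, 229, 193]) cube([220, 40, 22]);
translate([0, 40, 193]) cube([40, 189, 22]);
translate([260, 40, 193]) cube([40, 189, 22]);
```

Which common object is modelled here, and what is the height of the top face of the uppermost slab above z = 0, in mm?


A stool. The seat height is 388 mm.

A 300×269×30 slab at z = 358 on four corner posts — a stool. The seat top is 358 + 30 = 388 mm.


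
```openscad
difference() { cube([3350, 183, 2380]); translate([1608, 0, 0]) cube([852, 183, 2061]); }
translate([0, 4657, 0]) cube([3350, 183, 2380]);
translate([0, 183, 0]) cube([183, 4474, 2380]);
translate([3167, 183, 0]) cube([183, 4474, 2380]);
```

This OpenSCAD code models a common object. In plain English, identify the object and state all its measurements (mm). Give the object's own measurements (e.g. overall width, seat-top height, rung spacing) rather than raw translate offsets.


A single room: four walls, each 2380 mm tall and 183 mm thick, enclosing an outside footprint 3350×4840 mm (x × y), no floor or roof. The front and back walls (−y and +y sides) run the full x-width; the side walls fit between their inner faces. A door opening 852 mm wide and 2061 mm tall is cut through the front wall from the floor up, its −x edge 1608 mm from the wall's −x end.


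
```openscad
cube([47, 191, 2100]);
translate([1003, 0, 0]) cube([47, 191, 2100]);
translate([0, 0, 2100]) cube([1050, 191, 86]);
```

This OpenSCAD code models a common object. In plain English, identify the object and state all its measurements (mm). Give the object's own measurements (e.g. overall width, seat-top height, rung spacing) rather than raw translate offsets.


A door frame. The clear opening is 956 mm wide and 2100 mm high. Two 47 mm wide jambs, 191 mm deep, stand either side of the opening from the floor to the top of the opening. A 86 mm thick head sits across the top of both jambs, spanning the full outside width of the frame.


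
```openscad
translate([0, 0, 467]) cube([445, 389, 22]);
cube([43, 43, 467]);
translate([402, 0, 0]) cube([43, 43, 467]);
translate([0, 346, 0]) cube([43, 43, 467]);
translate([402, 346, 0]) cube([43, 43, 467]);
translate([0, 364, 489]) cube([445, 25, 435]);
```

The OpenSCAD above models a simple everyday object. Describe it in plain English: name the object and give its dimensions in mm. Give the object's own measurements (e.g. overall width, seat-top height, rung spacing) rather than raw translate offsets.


A chair. The seat is a 445×389×22 mm slab with its top at z = 489 mm, on four 43×43 mm corner legs (flush with the seat edges, standing on z = 0). A flat backrest 25 mm thick, 435 mm tall, spans the full seat width and rises from the seat top along its +y edge, rear face flush with the rear of the seat.


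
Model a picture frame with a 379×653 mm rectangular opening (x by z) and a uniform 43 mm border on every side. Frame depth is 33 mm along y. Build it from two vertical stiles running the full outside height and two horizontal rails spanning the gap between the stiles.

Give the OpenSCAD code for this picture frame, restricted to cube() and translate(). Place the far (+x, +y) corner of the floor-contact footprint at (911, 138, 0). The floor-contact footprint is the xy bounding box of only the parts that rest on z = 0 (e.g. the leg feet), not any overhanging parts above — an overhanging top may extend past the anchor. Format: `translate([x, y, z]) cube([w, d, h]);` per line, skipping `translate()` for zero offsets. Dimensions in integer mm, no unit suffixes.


translate([446, 105, 0]) cube([43, 33, 739]);
translate([868, 105, 0]) cube([43, 33, 739]);
translate([489, 105, 0]) cube([379, 33, 43]);
translate([489, 105, 696]) cube([379, 33, 43]);


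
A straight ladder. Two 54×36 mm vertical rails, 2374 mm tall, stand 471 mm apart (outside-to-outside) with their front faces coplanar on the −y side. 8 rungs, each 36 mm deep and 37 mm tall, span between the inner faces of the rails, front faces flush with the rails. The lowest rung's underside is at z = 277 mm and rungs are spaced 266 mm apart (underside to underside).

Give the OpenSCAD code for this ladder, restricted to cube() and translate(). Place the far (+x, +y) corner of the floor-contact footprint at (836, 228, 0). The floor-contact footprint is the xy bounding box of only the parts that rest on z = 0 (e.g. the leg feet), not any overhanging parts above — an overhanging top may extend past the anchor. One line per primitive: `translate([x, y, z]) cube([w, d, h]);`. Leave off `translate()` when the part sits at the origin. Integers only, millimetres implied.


// rung span = 471 - 2*54 = 363
// rung[k] z = 277 + k*266
translate([365, 192, 0]) cube([54, 36, 2374]);
translate([782, 192, 0]) cube([54, 36, 2374]);
translate([419, 192, 277]) cube([363, 36, 37]);
translate([419, 192, 543]) cube([363, 36, 37]);
translate([419, 192, 809]) cube([363, 36, 37]);
translate([419, 192, 1075]) cube([363, 36, 37]);
translate([419, 192, 1341]) cube([363, 36, 37]);
translate([419, 192, 1607]) cube([363, 36, 37]);
translate([419, 192, 1873]) cube([363, 36, 37]);
translate([419, 192, 2139]) cube([363, 36, 37]);


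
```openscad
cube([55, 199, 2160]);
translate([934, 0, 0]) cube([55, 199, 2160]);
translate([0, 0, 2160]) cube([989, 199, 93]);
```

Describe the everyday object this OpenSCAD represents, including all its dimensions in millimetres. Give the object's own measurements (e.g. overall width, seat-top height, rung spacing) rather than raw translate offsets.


A door frame. The clear opening is 879 mm wide and 2160 mm high. Two 55 mm wide jambs, 199 mm deep, stand either side of the opening from the floor to the top of the opening. A 93 mm thick head sits across the top of both jambs, spanning the full outside width of the frame.


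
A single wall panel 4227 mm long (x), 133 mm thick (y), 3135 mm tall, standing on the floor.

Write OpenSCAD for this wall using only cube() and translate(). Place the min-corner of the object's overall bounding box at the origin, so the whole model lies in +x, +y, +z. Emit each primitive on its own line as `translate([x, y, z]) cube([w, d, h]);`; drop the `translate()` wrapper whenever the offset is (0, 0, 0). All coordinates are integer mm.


cube([4227, 133, 3135]);


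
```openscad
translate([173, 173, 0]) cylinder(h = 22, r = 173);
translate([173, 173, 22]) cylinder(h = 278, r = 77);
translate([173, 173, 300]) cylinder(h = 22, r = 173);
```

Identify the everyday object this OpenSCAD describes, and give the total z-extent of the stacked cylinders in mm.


A spool. The overall height is 322 mm.

Three coaxial cylinders, large–small–large — a spool. Two 22 mm flanges and a 278 mm core give 22 + 278 + 22 = 322 mm.


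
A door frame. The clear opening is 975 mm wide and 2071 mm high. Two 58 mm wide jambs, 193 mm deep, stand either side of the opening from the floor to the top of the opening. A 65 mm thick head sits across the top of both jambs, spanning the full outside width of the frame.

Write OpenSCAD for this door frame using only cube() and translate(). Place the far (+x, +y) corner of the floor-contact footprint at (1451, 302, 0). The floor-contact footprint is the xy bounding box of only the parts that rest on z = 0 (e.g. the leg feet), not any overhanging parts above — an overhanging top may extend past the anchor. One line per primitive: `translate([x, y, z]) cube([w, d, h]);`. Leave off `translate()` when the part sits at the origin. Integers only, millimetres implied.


translate([360, 109, 0]) cube([58, 193, 2071]);
translate([1393, 109, 0]) cube([58, 193, 2071]);
translate([360, 109, 2071]) cube([1091, 193, 65]);


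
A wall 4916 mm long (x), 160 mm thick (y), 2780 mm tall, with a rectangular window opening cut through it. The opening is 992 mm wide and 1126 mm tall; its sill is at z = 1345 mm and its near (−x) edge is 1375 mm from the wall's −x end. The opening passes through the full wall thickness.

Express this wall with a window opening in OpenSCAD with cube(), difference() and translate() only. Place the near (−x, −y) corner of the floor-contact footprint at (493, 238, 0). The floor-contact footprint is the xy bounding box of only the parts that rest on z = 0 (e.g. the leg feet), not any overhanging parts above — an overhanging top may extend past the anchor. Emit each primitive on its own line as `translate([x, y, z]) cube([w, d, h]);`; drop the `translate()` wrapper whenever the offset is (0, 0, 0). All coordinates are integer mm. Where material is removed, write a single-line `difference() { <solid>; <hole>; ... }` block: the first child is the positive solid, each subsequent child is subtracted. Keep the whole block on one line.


difference() { translate([493, 238, 0]) cube([4916, 160, 2780]); translate([1868, 238, 1345]) cube([992, 160, 1126]); }


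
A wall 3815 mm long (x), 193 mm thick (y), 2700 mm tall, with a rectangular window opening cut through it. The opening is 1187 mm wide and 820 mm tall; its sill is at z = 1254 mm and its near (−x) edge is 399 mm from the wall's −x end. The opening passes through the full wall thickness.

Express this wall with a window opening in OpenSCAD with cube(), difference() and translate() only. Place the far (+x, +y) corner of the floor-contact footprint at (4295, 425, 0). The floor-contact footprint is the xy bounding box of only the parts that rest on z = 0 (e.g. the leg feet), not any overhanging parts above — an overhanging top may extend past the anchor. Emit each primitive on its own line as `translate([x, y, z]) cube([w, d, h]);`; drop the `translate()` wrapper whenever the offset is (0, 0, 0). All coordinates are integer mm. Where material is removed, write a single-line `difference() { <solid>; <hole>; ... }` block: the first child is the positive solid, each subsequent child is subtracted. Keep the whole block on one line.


difference() { translate([480, 232, 0]) cube([3815, 193, 2700]); translate([879, 232, 1254]) cube([1187, 193, 820]); }


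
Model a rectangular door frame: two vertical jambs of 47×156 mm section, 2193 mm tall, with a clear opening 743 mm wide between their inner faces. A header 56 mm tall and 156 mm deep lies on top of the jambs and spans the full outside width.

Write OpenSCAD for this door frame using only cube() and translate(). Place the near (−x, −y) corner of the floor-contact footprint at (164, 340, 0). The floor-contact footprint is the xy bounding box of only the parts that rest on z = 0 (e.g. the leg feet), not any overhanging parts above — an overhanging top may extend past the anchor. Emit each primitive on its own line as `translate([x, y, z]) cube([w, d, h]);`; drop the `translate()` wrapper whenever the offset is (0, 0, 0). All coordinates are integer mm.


translate([164, 340, 0]) cube([47, 156, 2193]);
translate([954, 340, 0]) cube([47, 156, 2193]);
translate([164, 340, 2193]) cube([837, 156, 56]);


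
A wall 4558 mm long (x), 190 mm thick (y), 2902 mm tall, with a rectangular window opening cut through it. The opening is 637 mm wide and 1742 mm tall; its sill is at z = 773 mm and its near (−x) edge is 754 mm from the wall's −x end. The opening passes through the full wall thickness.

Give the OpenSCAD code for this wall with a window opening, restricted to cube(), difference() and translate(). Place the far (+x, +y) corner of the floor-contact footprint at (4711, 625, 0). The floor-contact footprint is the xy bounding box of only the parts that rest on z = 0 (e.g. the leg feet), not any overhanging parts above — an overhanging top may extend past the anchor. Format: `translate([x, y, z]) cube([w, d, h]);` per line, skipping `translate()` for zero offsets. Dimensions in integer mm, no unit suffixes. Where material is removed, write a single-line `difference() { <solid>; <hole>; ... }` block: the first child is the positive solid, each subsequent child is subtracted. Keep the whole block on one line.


difference() { translate([153, 435, 0]) cube([4558, 190, 2902]); translate([907, 435, 773]) cube([637, 190, 1742]); }


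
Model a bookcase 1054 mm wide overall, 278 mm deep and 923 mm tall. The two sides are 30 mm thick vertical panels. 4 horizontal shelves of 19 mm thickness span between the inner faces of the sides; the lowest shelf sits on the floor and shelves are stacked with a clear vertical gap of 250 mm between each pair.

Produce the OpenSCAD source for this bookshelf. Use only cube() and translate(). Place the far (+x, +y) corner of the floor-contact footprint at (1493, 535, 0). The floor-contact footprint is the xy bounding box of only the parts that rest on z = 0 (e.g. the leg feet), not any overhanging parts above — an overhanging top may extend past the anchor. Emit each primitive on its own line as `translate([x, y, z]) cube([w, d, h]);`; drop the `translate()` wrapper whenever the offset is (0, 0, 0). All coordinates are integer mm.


translate([439, 257, 0]) cube([30, 278, 923]);
translate([1463, 257, 0]) cube([30, 278, 923]);
translate([469, 257, 0]) cube([994, 278, 19]);
translate([469, 257, 269]) cube([994, 278, 19]);
translate([469, 257, 538]) cube([994, 278, 19]);
translate([469, 257, 807]) cube([994, 278, 19]);


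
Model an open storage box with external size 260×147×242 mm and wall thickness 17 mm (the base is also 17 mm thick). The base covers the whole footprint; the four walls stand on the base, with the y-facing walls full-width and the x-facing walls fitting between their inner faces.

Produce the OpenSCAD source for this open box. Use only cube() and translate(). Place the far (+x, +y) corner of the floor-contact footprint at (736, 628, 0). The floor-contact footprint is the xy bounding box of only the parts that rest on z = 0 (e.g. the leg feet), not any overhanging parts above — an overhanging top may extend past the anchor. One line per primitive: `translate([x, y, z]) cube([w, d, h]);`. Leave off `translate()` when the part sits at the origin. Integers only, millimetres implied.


translate([476, 481, 0]) cube([260, 147, 17]);
translate([476, 481, 17]) cube([260, 17, 225]);
translate([476, 611, 17]) cube([260, 17, 225]);
translate([476, 498, 17]) cube([17, 113, 225]);
translate([719, 498, 17]) cube([17, 113, 225]);


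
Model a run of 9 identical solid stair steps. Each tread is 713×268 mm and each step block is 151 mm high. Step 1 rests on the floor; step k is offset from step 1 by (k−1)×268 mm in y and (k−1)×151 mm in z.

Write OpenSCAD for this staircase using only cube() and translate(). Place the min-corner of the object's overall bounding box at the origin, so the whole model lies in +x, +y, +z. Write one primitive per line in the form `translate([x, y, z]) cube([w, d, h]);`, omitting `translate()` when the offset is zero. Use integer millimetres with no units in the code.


cube([713, 268, 151]);
translate([0, 268, 151]) cube([713, 268, 151]);
translate([0, 536, 302]) cube([713, 268, 151]);
translate([0, 804, 453]) cube([713, 268, 151]);
translate([0, 1072, 604]) cube([713, 268, 151]);
translate([0, 1340, 755]) cube([713, 268, 151]);
translate([0, 1608, 906]) cube([713, 268, 151]);
translate([0, 1876, 1057]) cube([713, 268, 151]);
translate([0, 2144, 1208]) cube([713, 268, 151]);


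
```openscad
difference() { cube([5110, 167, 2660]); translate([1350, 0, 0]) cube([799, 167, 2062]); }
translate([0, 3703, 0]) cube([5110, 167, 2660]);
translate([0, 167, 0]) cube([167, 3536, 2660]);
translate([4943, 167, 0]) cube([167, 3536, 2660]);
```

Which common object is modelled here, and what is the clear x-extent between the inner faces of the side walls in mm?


A single room. The interior width is 4776 mm.

Four walls enclosing a rectangle with a door in the front wall — a room. Outside width 5110 minus two 167 mm walls gives 4776 mm.


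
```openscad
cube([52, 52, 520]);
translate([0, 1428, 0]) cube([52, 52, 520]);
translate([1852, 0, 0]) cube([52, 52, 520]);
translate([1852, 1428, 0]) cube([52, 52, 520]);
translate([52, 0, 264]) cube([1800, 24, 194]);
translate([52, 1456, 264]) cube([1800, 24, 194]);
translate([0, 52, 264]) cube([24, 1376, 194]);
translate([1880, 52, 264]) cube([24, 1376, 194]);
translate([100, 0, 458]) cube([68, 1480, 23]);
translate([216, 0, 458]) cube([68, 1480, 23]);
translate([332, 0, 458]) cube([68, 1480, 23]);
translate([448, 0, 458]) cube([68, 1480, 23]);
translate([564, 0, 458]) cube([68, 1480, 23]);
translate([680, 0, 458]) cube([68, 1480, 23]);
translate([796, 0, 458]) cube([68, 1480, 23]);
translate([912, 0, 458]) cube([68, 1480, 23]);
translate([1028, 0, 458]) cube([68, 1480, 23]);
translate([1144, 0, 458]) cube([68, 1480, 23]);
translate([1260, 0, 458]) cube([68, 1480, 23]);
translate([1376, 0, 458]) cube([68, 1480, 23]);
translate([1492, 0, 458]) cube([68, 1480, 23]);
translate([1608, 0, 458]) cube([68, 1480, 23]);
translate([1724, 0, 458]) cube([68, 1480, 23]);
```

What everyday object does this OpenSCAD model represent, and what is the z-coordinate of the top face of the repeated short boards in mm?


A bed frame. The slat-top height is 481 mm.

Four posts, four rails, and a row of slats — a bed frame. Slats sit on the rails at z = 264 + 194 = 458; with slat thickness 23, the top is 481 mm.


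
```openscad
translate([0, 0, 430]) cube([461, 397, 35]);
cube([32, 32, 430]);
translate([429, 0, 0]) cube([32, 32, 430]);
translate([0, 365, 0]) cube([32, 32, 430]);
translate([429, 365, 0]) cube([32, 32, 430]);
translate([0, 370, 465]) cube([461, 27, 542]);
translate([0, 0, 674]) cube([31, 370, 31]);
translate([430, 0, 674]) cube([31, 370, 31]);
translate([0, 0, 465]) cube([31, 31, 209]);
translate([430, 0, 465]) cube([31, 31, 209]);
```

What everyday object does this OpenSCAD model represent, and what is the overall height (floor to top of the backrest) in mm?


A chair. The overall height is 1007 mm.

A slab on four corner posts with a tall panel at the back — a chair. The seat slab sits at z = 430 with thickness 35, and the 542 mm backrest starts at the seat top, so the overall height is 430 + 35 + 542 = 1007 mm.


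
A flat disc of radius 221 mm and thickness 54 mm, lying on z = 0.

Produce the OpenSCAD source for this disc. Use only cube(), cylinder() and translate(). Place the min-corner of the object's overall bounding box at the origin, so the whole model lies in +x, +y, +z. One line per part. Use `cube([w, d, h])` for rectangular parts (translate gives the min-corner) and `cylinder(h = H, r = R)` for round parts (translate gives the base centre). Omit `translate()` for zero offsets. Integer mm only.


translate([221, 221, 0]) cylinder(h = 54, r = 221);


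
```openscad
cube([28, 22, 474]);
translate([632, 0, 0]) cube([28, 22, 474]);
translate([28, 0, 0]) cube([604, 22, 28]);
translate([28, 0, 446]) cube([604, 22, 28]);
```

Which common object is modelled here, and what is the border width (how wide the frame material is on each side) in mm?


A picture frame. The border width is 28 mm.

Four thin pieces enclosing a rectangular opening — a picture frame. The two full-height stiles are 474 mm tall; the top rail sits at z = 446 and is 28 mm tall, so the border above the opening is 474 − 446 = 28 mm, matching the stile x-width.


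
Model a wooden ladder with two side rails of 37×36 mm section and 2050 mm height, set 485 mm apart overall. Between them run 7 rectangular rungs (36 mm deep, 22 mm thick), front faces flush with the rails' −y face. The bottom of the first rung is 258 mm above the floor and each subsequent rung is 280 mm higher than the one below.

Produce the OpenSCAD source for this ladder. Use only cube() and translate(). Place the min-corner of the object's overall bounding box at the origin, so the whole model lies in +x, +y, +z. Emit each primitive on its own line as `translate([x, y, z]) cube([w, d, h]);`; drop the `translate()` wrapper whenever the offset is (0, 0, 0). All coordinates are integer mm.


// rung span = 485 - 2*37 = 411
// rung[k] z = 258 + k*280
cube([37, 36, 2050]);
translate([448, 0, 0]) cube([37, 36, 2050]);
translate([37, 0, 258]) cube([411, 36, 22]);
translate([37, 0, 538]) cube([411, 36, 22]);
translate([37, 0, 818]) cube([411, 36, 22]);
translate([37, 0, 1098]) cube([411, 36, 22]);
translate([37, 0, 1378]) cube([411, 36, 22]);
translate([37, 0, 1658]) cube([411, 36, 22]);
translate([37, 0, 1938]) cube([411, 36, 22]);


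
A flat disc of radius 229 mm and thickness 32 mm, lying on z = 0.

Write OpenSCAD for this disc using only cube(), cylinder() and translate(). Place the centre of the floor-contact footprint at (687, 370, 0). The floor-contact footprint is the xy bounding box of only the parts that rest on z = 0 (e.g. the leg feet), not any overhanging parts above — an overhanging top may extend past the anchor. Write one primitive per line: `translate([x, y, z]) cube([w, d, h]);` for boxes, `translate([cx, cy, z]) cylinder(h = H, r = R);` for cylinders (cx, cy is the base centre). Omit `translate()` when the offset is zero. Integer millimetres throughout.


translate([687, 370, 0]) cylinder(h = 32, r = 229);


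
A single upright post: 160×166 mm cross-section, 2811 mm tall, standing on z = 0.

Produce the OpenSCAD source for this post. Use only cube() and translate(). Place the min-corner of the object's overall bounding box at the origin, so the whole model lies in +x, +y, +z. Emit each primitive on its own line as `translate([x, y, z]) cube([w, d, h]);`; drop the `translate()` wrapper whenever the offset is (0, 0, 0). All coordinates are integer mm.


cube([160, 166, 2811]);


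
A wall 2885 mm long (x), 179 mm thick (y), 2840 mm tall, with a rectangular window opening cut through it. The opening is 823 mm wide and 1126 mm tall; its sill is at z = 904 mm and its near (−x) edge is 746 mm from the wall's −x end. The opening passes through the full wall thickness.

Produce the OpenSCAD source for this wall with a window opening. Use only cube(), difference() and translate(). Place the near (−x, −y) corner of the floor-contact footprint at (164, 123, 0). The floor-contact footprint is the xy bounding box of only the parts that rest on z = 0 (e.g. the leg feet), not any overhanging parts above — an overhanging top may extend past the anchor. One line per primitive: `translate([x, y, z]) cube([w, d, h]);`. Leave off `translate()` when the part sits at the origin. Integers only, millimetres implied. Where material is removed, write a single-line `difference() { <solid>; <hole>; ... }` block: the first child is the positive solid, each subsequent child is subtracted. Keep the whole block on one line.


difference() { translate([164, 123, 0]) cube([2885, 179, 2840]); translate([910, 123, 904]) cube([823, 179, 1126]); }


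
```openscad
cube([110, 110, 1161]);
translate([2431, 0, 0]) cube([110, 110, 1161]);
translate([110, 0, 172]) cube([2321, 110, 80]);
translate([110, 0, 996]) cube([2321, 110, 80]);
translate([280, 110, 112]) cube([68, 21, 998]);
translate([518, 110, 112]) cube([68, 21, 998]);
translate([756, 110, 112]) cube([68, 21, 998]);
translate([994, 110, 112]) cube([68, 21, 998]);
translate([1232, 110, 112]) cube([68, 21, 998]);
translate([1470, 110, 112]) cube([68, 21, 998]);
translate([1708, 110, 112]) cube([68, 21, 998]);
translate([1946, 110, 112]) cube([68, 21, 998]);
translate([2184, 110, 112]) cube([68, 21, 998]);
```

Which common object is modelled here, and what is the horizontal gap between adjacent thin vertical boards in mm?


A fence section. The picket gap is 170 mm.

Two posts, two rails, 9 pickets — a fence section. Span 2321 mm holds 9 pickets of 68 mm with 10 equal gaps: ⌊(2321 − 9·68) / 10⌋ = 170 mm.


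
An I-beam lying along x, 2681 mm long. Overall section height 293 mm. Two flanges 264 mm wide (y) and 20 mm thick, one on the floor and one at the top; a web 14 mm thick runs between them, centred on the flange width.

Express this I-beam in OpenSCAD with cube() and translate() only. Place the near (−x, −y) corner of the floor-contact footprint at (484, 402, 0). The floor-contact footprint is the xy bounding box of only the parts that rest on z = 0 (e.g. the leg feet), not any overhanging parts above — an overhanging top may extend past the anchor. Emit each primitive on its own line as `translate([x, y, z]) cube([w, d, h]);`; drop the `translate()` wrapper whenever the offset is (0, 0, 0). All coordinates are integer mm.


translate([484, 402, 0]) cube([2681, 264, 20]);
translate([484, 527, 20]) cube([2681, 14, 253]);
translate([484, 402, 273]) cube([2681, 264, 20]);


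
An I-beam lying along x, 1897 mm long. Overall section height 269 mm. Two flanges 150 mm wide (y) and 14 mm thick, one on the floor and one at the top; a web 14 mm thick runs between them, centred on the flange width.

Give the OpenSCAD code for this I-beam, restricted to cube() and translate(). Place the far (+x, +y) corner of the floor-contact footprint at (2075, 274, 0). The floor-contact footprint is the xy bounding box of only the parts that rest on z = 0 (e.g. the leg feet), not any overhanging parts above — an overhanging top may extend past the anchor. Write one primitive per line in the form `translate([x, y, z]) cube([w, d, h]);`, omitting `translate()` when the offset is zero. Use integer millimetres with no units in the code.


translate([178, 124, 0]) cube([1897, 150, 14]);
translate([178, 192, 14]) cube([1897, 14, 241]);
translate([178, 124, 255]) cube([1897, 150, 14]);


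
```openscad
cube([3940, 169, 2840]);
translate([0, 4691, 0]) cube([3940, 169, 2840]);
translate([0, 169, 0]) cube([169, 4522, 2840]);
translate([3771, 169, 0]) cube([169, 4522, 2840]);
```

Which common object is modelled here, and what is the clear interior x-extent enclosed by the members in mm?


A house (or room) frame. The interior width is 3602 mm.

Four 2840 mm walls enclosing a rectangle with no floor or roof — a room or house frame. Outside width is 3940 mm and wall thickness is 169 mm, so the interior width is 3940 − 2 × 169 = 3602 mm.


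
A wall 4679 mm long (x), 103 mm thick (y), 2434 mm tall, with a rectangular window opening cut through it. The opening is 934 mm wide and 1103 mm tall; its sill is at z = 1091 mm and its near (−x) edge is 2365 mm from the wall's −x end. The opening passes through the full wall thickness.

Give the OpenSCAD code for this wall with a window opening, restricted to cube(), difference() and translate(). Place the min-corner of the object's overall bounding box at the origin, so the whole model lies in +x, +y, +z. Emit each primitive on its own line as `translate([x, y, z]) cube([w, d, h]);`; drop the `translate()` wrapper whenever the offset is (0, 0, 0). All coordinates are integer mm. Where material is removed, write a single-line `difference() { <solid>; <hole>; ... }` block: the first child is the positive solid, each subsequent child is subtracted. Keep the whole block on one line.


difference() { cube([4679, 103, 2434]); translate([2365, 0, 1091]) cube([934, 103, 1103]); }


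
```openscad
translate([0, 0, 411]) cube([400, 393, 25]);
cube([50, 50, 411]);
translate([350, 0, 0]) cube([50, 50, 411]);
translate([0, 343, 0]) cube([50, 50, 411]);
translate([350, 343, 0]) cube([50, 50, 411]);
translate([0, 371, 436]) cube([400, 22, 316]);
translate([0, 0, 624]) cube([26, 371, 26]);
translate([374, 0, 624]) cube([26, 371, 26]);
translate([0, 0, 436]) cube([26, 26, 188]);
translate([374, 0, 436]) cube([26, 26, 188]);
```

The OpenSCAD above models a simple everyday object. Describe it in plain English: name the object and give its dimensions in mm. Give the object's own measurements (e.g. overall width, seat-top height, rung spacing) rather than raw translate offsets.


A chair. The seat is a 400×393×25 mm slab with its top at z = 436 mm, on four 50×50 mm corner legs (flush with the seat edges, standing on z = 0). A flat backrest 22 mm thick, 316 mm tall, spans the full seat width and rises from the seat top along its +y edge, rear face flush with the rear of the seat. Two armrests of 26×26 mm section run along each side from the seat's front edge to the front of the backrest, top faces 214 mm above the seat top and outer faces flush with the seat's x-edges; a 26×26 mm post under the front of each armrest stands on the seat at the front corner.


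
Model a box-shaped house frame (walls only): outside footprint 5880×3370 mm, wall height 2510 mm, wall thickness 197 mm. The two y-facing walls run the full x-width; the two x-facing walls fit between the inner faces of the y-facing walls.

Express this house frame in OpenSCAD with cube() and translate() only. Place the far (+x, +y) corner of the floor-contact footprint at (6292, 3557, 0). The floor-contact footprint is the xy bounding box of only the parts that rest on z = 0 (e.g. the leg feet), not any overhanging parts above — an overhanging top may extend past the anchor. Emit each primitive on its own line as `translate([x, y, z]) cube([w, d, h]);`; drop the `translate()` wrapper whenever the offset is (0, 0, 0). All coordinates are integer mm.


translate([412, 187, 0]) cube([5880, 197, 2510]);
translate([412, 3360, 0]) cube([5880, 197, 2510]);
translate([412, 384, 0]) cube([197, 2976, 2510]);
translate([6095, 384, 0]) cube([197, 2976, 2510]);
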